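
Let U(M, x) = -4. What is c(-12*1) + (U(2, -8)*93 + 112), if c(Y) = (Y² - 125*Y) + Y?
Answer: 1372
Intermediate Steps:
c(Y) = Y² - 124*Y
c(-12*1) + (U(2, -8)*93 + 112) = (-12*1)*(-124 - 12*1) + (-4*93 + 112) = -12*(-124 - 12) + (-372 + 112) = -12*(-136) - 260 = 1632 - 260 = 1372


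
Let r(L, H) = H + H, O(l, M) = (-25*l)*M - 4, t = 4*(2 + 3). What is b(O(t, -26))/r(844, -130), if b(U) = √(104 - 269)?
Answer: -I*√165/260 ≈ -0.049405*I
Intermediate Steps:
t = 20 (t = 4*5 = 20)
O(l, M) = -4 - 25*M*l (O(l, M) = -25*M*l - 4 = -4 - 25*M*l)
r(L, H) = 2*H
b(U) = I*√165 (b(U) = √(-165) = I*√165)
b(O(t, -26))/r(844, -130) = (I*√165)/((2*(-130))) = (I*√165)/(-260) = (I*√165)*(-1/260) = -I*√165/260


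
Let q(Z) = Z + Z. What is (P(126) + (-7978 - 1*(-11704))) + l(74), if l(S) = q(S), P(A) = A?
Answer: 4000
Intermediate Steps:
q(Z) = 2*Z
l(S) = 2*S
(P(126) + (-7978 - 1*(-11704))) + l(74) = (126 + (-7978 - 1*(-11704))) + 2*74 = (126 + (-7978 + 11704)) + 148 = (126 + 3726) + 148 = 3852 + 148 = 4000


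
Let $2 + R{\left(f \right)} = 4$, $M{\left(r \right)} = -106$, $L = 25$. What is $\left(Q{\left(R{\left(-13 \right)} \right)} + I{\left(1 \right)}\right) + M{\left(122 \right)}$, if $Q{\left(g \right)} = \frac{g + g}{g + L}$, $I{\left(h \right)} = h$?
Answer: $- \frac{2831}{27} \approx -104.85$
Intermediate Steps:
$R{\left(f \right)} = 2$ ($R{\left(f \right)} = -2 + 4 = 2$)
$Q{\left(g \right)} = \frac{2 g}{25 + g}$ ($Q{\left(g \right)} = \frac{g + g}{g + 25} = \frac{2 g}{25 + g}$)
$\left(Q{\left(R{\left(-13 \right)} \right)} + I{\left(1 \right)}\right) + M{\left(122 \right)} = \left(2 \cdot 2 \frac{1}{25 + 2} + 1\right) - 106 = \left(2 \cdot 2 \cdot \frac{1}{27} + 1\right) - 106 = \left(\frac{4}{27} + 1\right) - 106 = \frac{31}{27} - 106 = - \frac{2831}{27}$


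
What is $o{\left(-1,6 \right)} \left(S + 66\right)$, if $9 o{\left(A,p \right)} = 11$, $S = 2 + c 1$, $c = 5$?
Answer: $\frac{803}{9} \approx 89.222$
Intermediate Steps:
$S = 7$ ($S = 2 + 5 \cdot 1 = 2 + 5 = 7$)
$o{\left(A,p \right)} = \frac{11}{9}$ ($o{\left(A,p \right)} = \frac{1}{9} \cdot 11 = \frac{11}{9}$)
$o{\left(-1,6 \right)} \left(S + 66\right) = \frac{11 \left(7 + 66\right)}{9} = \frac{11}{9} \cdot 73 = \frac{803}{9}$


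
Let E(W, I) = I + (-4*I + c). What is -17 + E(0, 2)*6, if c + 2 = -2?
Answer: -77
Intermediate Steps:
c = -4 (c = -2 - 2 = -4)
E(W, I) = -4 - 3*I (E(W, I) = I + (-4*I - 4) = I + (-4 - 4*I) = -4 - 3*I)
-17 + E(0, 2)*6 = -17 + (-4 - 3*2)*6 = -17 + (-4 - 6)*6 = -17 - 10*6 = -17 - 60 = -77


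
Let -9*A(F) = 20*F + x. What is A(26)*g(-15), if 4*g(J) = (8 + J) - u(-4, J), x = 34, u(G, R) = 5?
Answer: 554/3 ≈ 184.67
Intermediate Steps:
g(J) = 3/4 + J/4 (g(J) = ((8 + J) - 1*5)/4 = ((8 + J) - 5)/4 = (3 + J)/4 = 3/4 + J/4)
A(F) = -34/9 - 20*F/9 (A(F) = -(20*F + 34)/9 = -(34 + 20*F)/9 = -34/9 - 20*F/9)
A(26)*g(-15) = (-34/9 - 20/9*26)*(3/4 + (1/4)*(-15)) = (-34/9 - 520/9)*(3/4 - 15/4) = -554/9*(-3) = 554/3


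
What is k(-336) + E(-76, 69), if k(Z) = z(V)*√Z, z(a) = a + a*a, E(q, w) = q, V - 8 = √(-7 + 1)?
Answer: -76 - 204*√14 + 264*I*√21 ≈ -839.3 + 1209.8*I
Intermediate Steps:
V = 8 + I*√6 (V = 8 + √(-7 + 1) = 8 + √(-6) = 8 + I*√6 ≈ 8.0 + 2.4495*I)
z(a) = a + a²
k(Z) = √Z*(8 + I*√6)*(9 + I*√6) (k(Z) = ((8 + I*√6)*(1 + (8 + I*√6)))*√Z = ((8 + I*√6)*(9 + I*√6))*√Z = √Z*(8 + I*√6)*(9 + I*√6))
k(-336) + E(-76, 69) = √(-336)*(66 + 17*I*√6) - 76 = (4*I*√21)*(66 + 17*I*√6) - 76 = 4*I*√21*(66 + 17*I*√6) - 76 = -76 + 4*I*√21*(66 + 17*I*√6)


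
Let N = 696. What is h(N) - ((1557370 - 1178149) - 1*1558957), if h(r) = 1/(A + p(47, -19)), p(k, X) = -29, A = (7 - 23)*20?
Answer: 411727863/349 ≈ 1.1797e+6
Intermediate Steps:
A = -320 (A = -16*20 = -320)
h(r) = -1/349 (h(r) = 1/(-320 - 29) = 1/(-349) = -1/349)
h(N) - ((1557370 - 1178149) - 1*1558957) = -1/349 - ((1557370 - 1178149) - 1*1558957) = -1/349 - (379221 - 1558957) = -1/349 - 1*(-1179736) = -1/349 + 1179736 = 411727863/349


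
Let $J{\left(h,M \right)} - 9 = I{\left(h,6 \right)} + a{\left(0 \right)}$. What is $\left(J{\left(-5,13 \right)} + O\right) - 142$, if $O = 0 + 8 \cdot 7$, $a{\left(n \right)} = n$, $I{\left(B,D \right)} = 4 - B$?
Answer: $-68$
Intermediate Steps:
$O = 56$ ($O = 0 + 56 = 56$)
$J{\left(h,M \right)} = 13 - h$ ($J{\left(h,M \right)} = 9 + \left(\left(4 - h\right) + 0\right) = 9 - \left(-4 + h\right) = 13 - h$)
$\left(J{\left(-5,13 \right)} + O\right) - 142 = \left(\left(13 - -5\right) + 56\right) - 142 = \left(\left(13 + 5\right) + 56\right) - 142 = \left(18 + 56\right) - 142 = 74 - 142 = -68$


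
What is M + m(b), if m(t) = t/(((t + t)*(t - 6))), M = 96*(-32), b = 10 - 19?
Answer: -92161/30 ≈ -3072.0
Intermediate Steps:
b = -9
M = -3072
m(t) = 1/(2*(-6 + t)) (m(t) = t/(((2*t)*(-6 + t))) = t/((2*t*(-6 + t))) = t*(1/(2*t*(-6 + t))) = 1/(2*(-6 + t)))
M + m(b) = -3072 + 1/(2*(-6 - 9)) = -3072 + (1/2)/(-15) = -3072 + (1/2)*(-1/15) = -3072 - 1/30 = -92161/30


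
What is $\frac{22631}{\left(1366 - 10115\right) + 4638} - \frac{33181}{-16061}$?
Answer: $- \frac{227069400}{66026771} \approx -3.439$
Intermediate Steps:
$\frac{22631}{\left(1366 - 10115\right) + 4638} - \frac{33181}{-16061} = \frac{22631}{-8749 + 4638} - - \frac{33181}{16061} = \frac{22631}{-4111} + \frac{33181}{16061} = 22631 \left(- \frac{1}{4111}\right) + \frac{33181}{16061} = - \frac{22631}{4111} + \frac{33181}{16061} = - \frac{227069400}{66026771}$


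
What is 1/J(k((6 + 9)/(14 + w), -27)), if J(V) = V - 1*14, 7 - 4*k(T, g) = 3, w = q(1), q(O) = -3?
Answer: -1/13 ≈ -0.076923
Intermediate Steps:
w = -3
k(T, g) = 1 (k(T, g) = 7/4 - ¼*3 = 7/4 - ¾ = 1)
J(V) = -14 + V (J(V) = V - 14 = -14 + V)
1/J(k((6 + 9)/(14 + w), -27)) = 1/(-14 + 1) = 1/(-13) = -1/13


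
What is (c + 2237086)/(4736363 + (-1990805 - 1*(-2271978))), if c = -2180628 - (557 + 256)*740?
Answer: -272581/2508768 ≈ -0.10865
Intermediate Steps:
c = -2782248 (c = -2180628 - 813*740 = -2180628 - 1*601620 = -2180628 - 601620 = -2782248)
(c + 2237086)/(4736363 + (-1990805 - 1*(-2271978))) = (-2782248 + 2237086)/(4736363 + (-1990805 - 1*(-2271978))) = -545162/(4736363 + (-1990805 + 2271978)) = -545162/(4736363 + 281173) = -545162/5017536 = -545162*1/5017536 = -272581/2508768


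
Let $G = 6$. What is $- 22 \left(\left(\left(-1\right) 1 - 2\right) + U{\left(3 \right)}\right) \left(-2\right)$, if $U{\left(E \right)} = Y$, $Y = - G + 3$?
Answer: $-264$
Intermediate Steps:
$Y = -3$ ($Y = \left(-1\right) 6 + 3 = -6 + 3 = -3$)
$U{\left(E \right)} = -3$
$- 22 \left(\left(\left(-1\right) 1 - 2\right) + U{\left(3 \right)}\right) \left(-2\right) = - 22 \left(\left(\left(-1\right) 1 - 2\right) - 3\right) \left(-2\right) = - 22 \left(\left(-1 - 2\right) - 3\right) \left(-2\right) = - 22 \left(-3 - 3\right) \left(-2\right) = \left(-22\right) \left(-6\right) \left(-2\right) = 132 \left(-2\right) = -264$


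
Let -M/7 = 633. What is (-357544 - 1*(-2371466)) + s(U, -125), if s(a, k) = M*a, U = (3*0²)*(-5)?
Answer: 2013922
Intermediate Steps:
M = -4431 (M = -7*633 = -4431)
U = 0 (U = (3*0)*(-5) = 0*(-5) = 0)
s(a, k) = -4431*a
(-357544 - 1*(-2371466)) + s(U, -125) = (-357544 - 1*(-2371466)) - 4431*0 = (-357544 + 2371466) + 0 = 2013922 + 0 = 2013922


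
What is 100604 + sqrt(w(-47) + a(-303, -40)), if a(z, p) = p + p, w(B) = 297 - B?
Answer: 100604 + 2*sqrt(66) ≈ 1.0062e+5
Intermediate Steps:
a(z, p) = 2*p
100604 + sqrt(w(-47) + a(-303, -40)) = 100604 + sqrt((297 - 1*(-47)) + 2*(-40)) = 100604 + sqrt((297 + 47) - 80) = 100604 + sqrt(344 - 80) = 100604 + sqrt(264) = 100604 + 2*sqrt(66)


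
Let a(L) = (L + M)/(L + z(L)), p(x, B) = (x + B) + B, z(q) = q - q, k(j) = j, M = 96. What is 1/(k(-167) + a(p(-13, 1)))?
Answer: -11/1922 ≈ -0.0057232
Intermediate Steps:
z(q) = 0
p(x, B) = x + 2*B (p(x, B) = (B + x) + B = x + 2*B)
a(L) = (96 + L)/L (a(L) = (L + 96)/(L + 0) = (96 + L)/L)
1/(k(-167) + a(p(-13, 1))) = 1/(-167 + (96 + (-13 + 2*1))/(-13 + 2*1)) = 1/(-167 + (96 + (-13 + 2))/(-13 + 2)) = 1/(-167 + (96 - 11)/(-11)) = 1/(-167 - 1/11*85) = 1/(-167 - 85/11) = 1/(-1922/11) = -11/1922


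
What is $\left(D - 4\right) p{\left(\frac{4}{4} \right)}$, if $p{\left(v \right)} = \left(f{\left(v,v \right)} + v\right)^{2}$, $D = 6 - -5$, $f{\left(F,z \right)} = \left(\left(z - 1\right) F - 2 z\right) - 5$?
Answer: $252$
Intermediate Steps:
$f{\left(F,z \right)} = -5 - 2 z + F \left(-1 + z\right)$ ($f{\left(F,z \right)} = \left(\left(z - 1\right) F - 2 z\right) - 5 = \left(\left(-1 + z\right) F - 2 z\right) - 5 = \left(F \left(-1 + z\right) - 2 z\right) - 5 = \left(- 2 z + F \left(-1 + z\right)\right) - 5 = -5 - 2 z + F \left(-1 + z\right)$)
$D = 11$ ($D = 6 + 5 = 11$)
$p{\left(v \right)} = \left(-5 + v^{2} - 2 v\right)^{2}$ ($p{\left(v \right)} = \left(\left(-5 - v - 2 v + v v\right) + v\right)^{2} = \left(\left(-5 - v - 2 v + v^{2}\right) + v\right)^{2} = \left(\left(-5 + v^{2} - 3 v\right) + v\right)^{2} = \left(-5 + v^{2} - 2 v\right)^{2}$)
$\left(D - 4\right) p{\left(\frac{4}{4} \right)} = \left(11 - 4\right) \left(5 - \left(\frac{4}{4}\right)^{2} + 2 \cdot \frac{4}{4}\right)^{2} = 7 \left(5 - \left(4 \cdot \frac{1}{4}\right)^{2} + 2 \cdot 4 \cdot \frac{1}{4}\right)^{2} = 7 \left(5 - 1^{2} + 2 \cdot 1\right)^{2} = 7 \left(5 - 1 + 2\right)^{2} = 7 \cdot 6^{2} = 7 \cdot 36 = 252$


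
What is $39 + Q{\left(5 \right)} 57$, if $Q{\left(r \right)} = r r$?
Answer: $1464$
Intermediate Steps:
$Q{\left(r \right)} = r^{2}$
$39 + Q{\left(5 \right)} 57 = 39 + 5^{2} \cdot 57 = 39 + 25 \cdot 57 = 39 + 1425 = 1464$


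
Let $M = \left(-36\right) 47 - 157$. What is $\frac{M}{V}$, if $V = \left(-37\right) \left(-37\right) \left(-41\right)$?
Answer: $\frac{1849}{56129} \approx 0.032942$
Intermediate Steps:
$V = -56129$ ($V = 1369 \left(-41\right) = -56129$)
$M = -1849$ ($M = -1692 - 157 = -1849$)
$\frac{M}{V} = - \frac{1849}{-56129} = \left(-1849\right) \left(- \frac{1}{56129}\right) = \frac{1849}{56129}$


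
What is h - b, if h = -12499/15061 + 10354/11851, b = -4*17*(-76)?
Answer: -922417708103/178487911 ≈ -5168.0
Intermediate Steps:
b = 5168 (b = -68*(-76) = 5168)
h = 7815945/178487911 (h = -12499*1/15061 + 10354*(1/11851) = -12499/15061 + 10354/11851 = 7815945/178487911 ≈ 0.043790)
h - b = 7815945/178487911 - 1*5168 = 7815945/178487911 - 5168 = -922417708103/178487911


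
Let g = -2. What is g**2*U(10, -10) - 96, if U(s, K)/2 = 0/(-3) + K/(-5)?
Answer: -80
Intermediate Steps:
U(s, K) = -2*K/5 (U(s, K) = 2*(0/(-3) + K/(-5)) = 2*(0*(-1/3) + K*(-1/5)) = 2*(0 - K/5) = 2*(-K/5) = -2*K/5)
g**2*U(10, -10) - 96 = (-2)**2*(-2/5*(-10)) - 96 = 4*4 - 96 = 16 - 96 = -80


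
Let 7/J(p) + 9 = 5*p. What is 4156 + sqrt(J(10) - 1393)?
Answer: 4156 + I*sqrt(2341346)/41 ≈ 4156.0 + 37.321*I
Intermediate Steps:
J(p) = 7/(-9 + 5*p)
4156 + sqrt(J(10) - 1393) = 4156 + sqrt(7/(-9 + 5*10) - 1393) = 4156 + sqrt(7/(-9 + 50) - 1393) = 4156 + sqrt(7/41 - 1393) = 4156 + sqrt(-57106/41) = 4156 + I*sqrt(2341346)/41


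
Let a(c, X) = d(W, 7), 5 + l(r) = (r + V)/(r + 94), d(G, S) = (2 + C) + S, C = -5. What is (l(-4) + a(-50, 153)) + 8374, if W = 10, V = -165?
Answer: 753401/90 ≈ 8371.1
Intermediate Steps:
d(G, S) = -3 + S (d(G, S) = (2 - 5) + S = -3 + S)
l(r) = -5 + (-165 + r)/(94 + r) (l(r) = -5 + (r - 165)/(r + 94) = -5 + (-165 + r)/(94 + r))
a(c, X) = 4 (a(c, X) = -3 + 7 = 4)
(l(-4) + a(-50, 153)) + 8374 = ((-635 - 4*(-4))/(94 - 4) + 4) + 8374 = ((-635 + 16)/90 + 4) + 8374 = ((1/90)*(-619) + 4) + 8374 = (-619/90 + 4) + 8374 = -259/90 + 8374 = 753401/90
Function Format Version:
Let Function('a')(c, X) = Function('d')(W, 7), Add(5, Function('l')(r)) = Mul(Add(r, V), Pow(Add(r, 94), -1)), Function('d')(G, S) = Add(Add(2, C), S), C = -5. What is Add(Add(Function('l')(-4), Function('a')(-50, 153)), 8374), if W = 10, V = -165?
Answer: Rational(753401, 90) ≈ 8371.1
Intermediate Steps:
Function('d')(G, S) = Add(-3, S) (Function('d')(G, S) = Add(Add(2, -5), S) = Add(-3, S))
Function('l')(r) = Add(-5, Mul(Pow(Add(94, r), -1), Add(-165, r))) (Function('l')(r) = Add(-5, Mul(Add(r, -165), Pow(Add(r, 94), -1))) = Add(-5, Mul(Add(-165, r), Pow(Add(94, r), -1))) = Add(-5, Mul(Pow(Add(94, r), -1), Add(-165, r))))
Function('a')(c, X) = 4 (Function('a')(c, X) = Add(-3, 7) = 4)
Add(Add(Function('l')(-4), Function('a')(-50, 153)), 8374) = Add(Add(Mul(Pow(Add(94, -4), -1), Add(-635, Mul(-4, -4))), 4), 8374) = Add(Add(Mul(Pow(90, -1), Add(-635, 16)), 4), 8374) = Add(Add(Mul(Rational(1, 90), -619), 4), 8374) = Add(Add(Rational(-619, 90), 4), 8374) = Add(Rational(-259, 90), 8374) = Rational(753401, 90)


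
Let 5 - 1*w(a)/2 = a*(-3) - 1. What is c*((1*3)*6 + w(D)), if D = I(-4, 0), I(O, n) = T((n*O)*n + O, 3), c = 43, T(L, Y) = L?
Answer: 258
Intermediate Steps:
I(O, n) = O + O*n**2 (I(O, n) = (n*O)*n + O = (O*n)*n + O = O*n**2 + O = O + O*n**2)
D = -4 (D = -4*(1 + 0**2) = -4*(1 + 0) = -4*1 = -4)
w(a) = 12 + 6*a (w(a) = 10 - 2*(a*(-3) - 1) = 10 - 2*(-3*a - 1) = 10 - 2*(-1 - 3*a) = 10 + (2 + 6*a) = 12 + 6*a)
c*((1*3)*6 + w(D)) = 43*((1*3)*6 + (12 + 6*(-4))) = 43*(3*6 + (12 - 24)) = 43*(18 - 12) = 43*6 = 258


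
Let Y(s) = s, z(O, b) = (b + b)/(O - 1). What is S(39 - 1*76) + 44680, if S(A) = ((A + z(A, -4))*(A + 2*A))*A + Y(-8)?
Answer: -2022025/19 ≈ -1.0642e+5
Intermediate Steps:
z(O, b) = 2*b/(-1 + O) (z(O, b) = (2*b)/(-1 + O) = 2*b/(-1 + O))
S(A) = -8 + 3*A²*(A - 8/(-1 + A)) (S(A) = ((A + 2*(-4)/(-1 + A))*(A + 2*A))*A - 8 = ((A - 8/(-1 + A))*(3*A))*A - 8 = (3*A*(A - 8/(-1 + A)))*A - 8 = 3*A²*(A - 8/(-1 + A)) - 8 = -8 + 3*A²*(A - 8/(-1 + A)))
S(39 - 1*76) + 44680 = (-24*(39 - 1*76)² + (-1 + (39 - 1*76))*(-8 + 3*(39 - 1*76)³))/(-1 + (39 - 1*76)) + 44680 = (-24*(39 - 76)² + (-1 + (39 - 76))*(-8 + 3*(39 - 76)³))/(-1 + (39 - 76)) + 44680 = (-24*(-37)² + (-1 - 37)*(-8 + 3*(-37)³))/(-1 - 37) + 44680 = (-24*1369 - 38*(-8 + 3*(-50653)))/(-38) + 44680 = -(-32856 - 38*(-8 - 151959))/38 + 44680 = -(-32856 - 38*(-151967))/38 + 44680 = -(-32856 + 5774746)/38 + 44680 = -1/38*5741890 + 44680 = -2870945/19 + 44680 = -2022025/19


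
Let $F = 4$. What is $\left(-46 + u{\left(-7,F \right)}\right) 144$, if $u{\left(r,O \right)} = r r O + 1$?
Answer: $21744$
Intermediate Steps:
$u{\left(r,O \right)} = 1 + O r^{2}$ ($u{\left(r,O \right)} = r^{2} O + 1 = O r^{2} + 1 = 1 + O r^{2}$)
$\left(-46 + u{\left(-7,F \right)}\right) 144 = \left(-46 + \left(1 + 4 \left(-7\right)^{2}\right)\right) 144 = \left(-46 + \left(1 + 4 \cdot 49\right)\right) 144 = \left(-46 + \left(1 + 196\right)\right) 144 = \left(-46 + 197\right) 144 = 151 \cdot 144 = 21744$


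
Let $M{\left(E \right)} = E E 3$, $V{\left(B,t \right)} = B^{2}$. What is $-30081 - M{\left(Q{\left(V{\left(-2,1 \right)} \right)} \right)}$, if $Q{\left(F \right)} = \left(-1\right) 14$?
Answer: $-30669$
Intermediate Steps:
$Q{\left(F \right)} = -14$
$M{\left(E \right)} = 3 E^{2}$ ($M{\left(E \right)} = E^{2} \cdot 3 = 3 E^{2}$)
$-30081 - M{\left(Q{\left(V{\left(-2,1 \right)} \right)} \right)} = -30081 - 3 \left(-14\right)^{2} = -30081 - 3 \cdot 196 = -30081 - 588 = -30669$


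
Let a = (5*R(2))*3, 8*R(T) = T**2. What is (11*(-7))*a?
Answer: -1155/2 ≈ -577.50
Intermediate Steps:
R(T) = T**2/8
a = 15/2 (a = (5*((1/8)*2**2))*3 = (5*((1/8)*4))*3 = (5*(1/2))*3 = (5/2)*3 = 15/2 ≈ 7.5000)
(11*(-7))*a = (11*(-7))*(15/2) = -77*15/2 = -1155/2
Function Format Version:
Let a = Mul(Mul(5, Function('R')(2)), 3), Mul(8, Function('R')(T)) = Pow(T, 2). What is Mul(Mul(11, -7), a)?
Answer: Rational(-1155, 2) ≈ -577.50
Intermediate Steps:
Function('R')(T) = Mul(Rational(1, 8), Pow(T, 2))
a = Rational(15, 2) (a = Mul(Mul(5, Mul(Rational(1, 8), Pow(2, 2))), 3) = Mul(Mul(5, Mul(Rational(1, 8), 4)), 3) = Mul(Mul(5, Rational(1, 2)), 3) = Mul(Rational(5, 2), 3) = Rational(15, 2) ≈ 7.5000)
Mul(Mul(11, -7), a) = Mul(Mul(11, -7), Rational(15, 2)) = Mul(-77, Rational(15, 2)) = Rational(-1155, 2)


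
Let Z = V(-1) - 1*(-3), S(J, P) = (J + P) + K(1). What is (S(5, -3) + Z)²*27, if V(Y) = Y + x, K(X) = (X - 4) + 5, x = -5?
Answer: 27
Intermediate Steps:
K(X) = 1 + X (K(X) = (-4 + X) + 5 = 1 + X)
V(Y) = -5 + Y (V(Y) = Y - 5 = -5 + Y)
S(J, P) = 2 + J + P (S(J, P) = (J + P) + (1 + 1) = (J + P) + 2 = 2 + J + P)
Z = -3 (Z = (-5 - 1) - 1*(-3) = -6 + 3 = -3)
(S(5, -3) + Z)²*27 = ((2 + 5 - 3) - 3)²*27 = (4 - 3)²*27 = 1²*27 = 1*27 = 27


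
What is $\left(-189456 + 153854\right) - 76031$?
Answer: $-111633$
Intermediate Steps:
$\left(-189456 + 153854\right) - 76031 = -35602 - 76031 = -111633$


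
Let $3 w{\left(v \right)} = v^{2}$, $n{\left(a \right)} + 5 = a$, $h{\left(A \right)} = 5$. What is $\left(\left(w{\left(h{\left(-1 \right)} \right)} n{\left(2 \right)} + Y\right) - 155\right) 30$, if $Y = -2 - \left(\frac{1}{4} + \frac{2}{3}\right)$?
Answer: $- \frac{10975}{2} \approx -5487.5$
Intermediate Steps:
$n{\left(a \right)} = -5 + a$
$Y = - \frac{35}{12}$ ($Y = -2 - \frac{11}{12} = - \frac{35}{12} \approx -2.9167$)
$w{\left(v \right)} = \frac{v^{2}}{3}$
$\left(\left(w{\left(h{\left(-1 \right)} \right)} n{\left(2 \right)} + Y\right) - 155\right) 30 = \left(\left(\frac{5^{2}}{3} \left(-5 + 2\right) - \frac{35}{12}\right) - 155\right) 30 = \left(\left(\frac{1}{3} \cdot 25 \left(-3\right) - \frac{35}{12}\right) - 155\right) 30 = \left(\left(\frac{25}{3} \left(-3\right) - \frac{35}{12}\right) - 155\right) 30 = \left(\left(-25 - \frac{35}{12}\right) - 155\right) 30 = \left(- \frac{335}{12} - 155\right) 30 = \left(- \frac{2195}{12}\right) 30 = - \frac{10975}{2}$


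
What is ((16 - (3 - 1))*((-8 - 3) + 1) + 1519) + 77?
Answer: 1456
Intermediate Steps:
((16 - (3 - 1))*((-8 - 3) + 1) + 1519) + 77 = ((16 - 1*2)*(-11 + 1) + 1519) + 77 = ((16 - 2)*(-10) + 1519) + 77 = (14*(-10) + 1519) + 77 = (-140 + 1519) + 77 = 1379 + 77 = 1456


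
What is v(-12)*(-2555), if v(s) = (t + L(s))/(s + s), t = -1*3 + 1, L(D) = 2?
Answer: 0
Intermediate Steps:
t = -2 (t = -3 + 1 = -2)
v(s) = 0 (v(s) = (-2 + 2)/(s + s) = 0/((2*s)) = 0*(1/(2*s)) = 0)
v(-12)*(-2555) = 0*(-2555) = 0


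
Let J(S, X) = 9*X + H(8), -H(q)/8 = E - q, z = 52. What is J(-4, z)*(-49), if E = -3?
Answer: -27244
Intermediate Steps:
H(q) = 24 + 8*q (H(q) = -8*(-3 - q) = 24 + 8*q)
J(S, X) = 88 + 9*X (J(S, X) = 9*X + (24 + 8*8) = 9*X + (24 + 64) = 9*X + 88 = 88 + 9*X)
J(-4, z)*(-49) = (88 + 9*52)*(-49) = (88 + 468)*(-49) = 556*(-49) = -27244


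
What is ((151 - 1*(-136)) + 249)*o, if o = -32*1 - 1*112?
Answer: -77184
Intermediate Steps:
o = -144 (o = -32 - 112 = -144)
((151 - 1*(-136)) + 249)*o = ((151 - 1*(-136)) + 249)*(-144) = ((151 + 136) + 249)*(-144) = (287 + 249)*(-144) = 536*(-144) = -77184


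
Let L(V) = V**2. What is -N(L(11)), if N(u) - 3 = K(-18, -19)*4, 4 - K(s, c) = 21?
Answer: 65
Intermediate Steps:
K(s, c) = -17 (K(s, c) = 4 - 1*21 = 4 - 21 = -17)
N(u) = -65 (N(u) = 3 - 17*4 = 3 - 68 = -65)
-N(L(11)) = -1*(-65) = 65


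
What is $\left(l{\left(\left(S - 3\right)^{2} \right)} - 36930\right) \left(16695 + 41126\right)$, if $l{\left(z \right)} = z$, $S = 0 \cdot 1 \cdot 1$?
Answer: $-2134809141$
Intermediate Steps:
$S = 0$ ($S = 0 \cdot 1 = 0$)
$\left(l{\left(\left(S - 3\right)^{2} \right)} - 36930\right) \left(16695 + 41126\right) = \left(\left(0 - 3\right)^{2} - 36930\right) \left(16695 + 41126\right) = \left(\left(-3\right)^{2} - 36930\right) 57821 = \left(9 - 36930\right) 57821 = \left(-36921\right) 57821 = -2134809141$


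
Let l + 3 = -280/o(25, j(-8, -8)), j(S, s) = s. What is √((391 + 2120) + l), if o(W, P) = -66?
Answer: 2*√683958/33 ≈ 50.122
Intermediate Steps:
l = 41/33 (l = -3 - 280/(-66) = -3 - 280*(-1/66) = -3 + 140/33 = 41/33 ≈ 1.2424)
√((391 + 2120) + l) = √((391 + 2120) + 41/33) = √(2511 + 41/33) = √(82904/33) = 2*√683958/33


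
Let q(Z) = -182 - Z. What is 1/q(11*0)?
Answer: -1/182 ≈ -0.0054945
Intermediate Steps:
1/q(11*0) = 1/(-182 - 11*0) = 1/(-182 - 1*0) = 1/(-182 + 0) = 1/(-182) = -1/182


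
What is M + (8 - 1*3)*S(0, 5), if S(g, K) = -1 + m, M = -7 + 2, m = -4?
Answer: -30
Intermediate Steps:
M = -5
S(g, K) = -5 (S(g, K) = -1 - 4 = -5)
M + (8 - 1*3)*S(0, 5) = -5 + (8 - 1*3)*(-5) = -5 + (8 - 3)*(-5) = -5 + 5*(-5) = -5 - 25 = -30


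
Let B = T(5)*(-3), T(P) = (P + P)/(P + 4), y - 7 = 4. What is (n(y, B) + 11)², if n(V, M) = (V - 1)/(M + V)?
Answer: 80089/529 ≈ 151.40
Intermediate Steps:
y = 11 (y = 7 + 4 = 11)
T(P) = 2*P/(4 + P) (T(P) = (2*P)/(4 + P) = 2*P/(4 + P))
B = -10/3 (B = (2*5/(4 + 5))*(-3) = (2*5/9)*(-3) = (2*5*(⅑))*(-3) = (10/9)*(-3) = -10/3 ≈ -3.3333)
n(V, M) = (-1 + V)/(M + V)
(n(y, B) + 11)² = ((-1 + 11)/(-10/3 + 11) + 11)² = (10/(23/3) + 11)² = ((3/23)*10 + 11)² = (30/23 + 11)² = (283/23)² = 80089/529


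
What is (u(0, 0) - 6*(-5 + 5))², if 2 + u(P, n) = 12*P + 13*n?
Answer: 4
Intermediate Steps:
u(P, n) = -2 + 12*P + 13*n (u(P, n) = -2 + (12*P + 13*n) = -2 + 12*P + 13*n)
(u(0, 0) - 6*(-5 + 5))² = ((-2 + 12*0 + 13*0) - 6*(-5 + 5))² = ((-2 + 0 + 0) - 6*0)² = (-2 + 0)² = (-2)² = 4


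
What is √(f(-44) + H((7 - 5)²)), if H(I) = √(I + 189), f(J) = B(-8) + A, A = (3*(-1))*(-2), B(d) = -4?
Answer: √(2 + √193) ≈ 3.9865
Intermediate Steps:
A = 6 (A = -3*(-2) = 6)
f(J) = 2 (f(J) = -4 + 6 = 2)
H(I) = √(189 + I)
√(f(-44) + H((7 - 5)²)) = √(2 + √(189 + (7 - 5)²)) = √(2 + √(189 + 2²)) = √(2 + √(189 + 4)) = √(2 + √193)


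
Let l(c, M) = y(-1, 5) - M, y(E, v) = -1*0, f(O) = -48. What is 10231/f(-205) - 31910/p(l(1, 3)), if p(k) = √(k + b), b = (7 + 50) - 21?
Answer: -10231/48 - 31910*√33/33 ≈ -5768.0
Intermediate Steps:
b = 36 (b = 57 - 21 = 36)
y(E, v) = 0
l(c, M) = -M (l(c, M) = 0 - M = -M)
p(k) = √(36 + k) (p(k) = √(k + 36) = √(36 + k))
10231/f(-205) - 31910/p(l(1, 3)) = 10231/(-48) - 31910/√(36 - 1*3) = 10231*(-1/48) - 31910/√(36 - 3) = -10231/48 - 31910*√33/33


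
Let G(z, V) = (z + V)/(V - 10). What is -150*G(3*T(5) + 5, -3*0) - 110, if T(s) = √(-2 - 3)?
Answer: -35 + 45*I*√5 ≈ -35.0 + 100.62*I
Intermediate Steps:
T(s) = I*√5 (T(s) = √(-5) = I*√5)
G(z, V) = (V + z)/(-10 + V)
-150*G(3*T(5) + 5, -3*0) - 110 = -150*(-3*0 + (3*(I*√5) + 5))/(-10 - 3*0) - 110 = -150*(0 + (3*I*√5 + 5))/(-10 + 0) - 110 = -150*(0 + (5 + 3*I*√5))/(-10) - 110 = -(-15)*(5 + 3*I*√5) - 110 = -150*(-½ - 3*I*√5/10) - 110 = (75 + 45*I*√5) - 110 = -35 + 45*I*√5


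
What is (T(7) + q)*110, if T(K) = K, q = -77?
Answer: -7700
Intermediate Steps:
(T(7) + q)*110 = (7 - 77)*110 = -70*110 = -7700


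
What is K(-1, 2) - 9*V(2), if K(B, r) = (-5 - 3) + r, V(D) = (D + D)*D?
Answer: -78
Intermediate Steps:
V(D) = 2*D² (V(D) = (2*D)*D = 2*D²)
K(B, r) = -8 + r
K(-1, 2) - 9*V(2) = (-8 + 2) - 18*2² = -6 - 18*4 = -6 - 9*8 = -6 - 72 = -78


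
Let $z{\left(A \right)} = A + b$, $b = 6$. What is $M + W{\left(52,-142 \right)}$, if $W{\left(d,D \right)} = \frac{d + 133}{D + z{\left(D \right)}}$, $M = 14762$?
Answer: $\frac{4103651}{278} \approx 14761.0$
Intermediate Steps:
$z{\left(A \right)} = 6 + A$ ($z{\left(A \right)} = A + 6 = 6 + A$)
$W{\left(d,D \right)} = \frac{133 + d}{6 + 2 D}$ ($W{\left(d,D \right)} = \frac{d + 133}{D + \left(6 + D\right)} = \frac{133 + d}{6 + 2 D}$)
$M + W{\left(52,-142 \right)} = 14762 + \frac{133 + 52}{2 \left(3 - 142\right)} = 14762 + \frac{1}{2} \frac{1}{-139} \cdot 185 = 14762 + \frac{1}{2} \left(- \frac{1}{139}\right) 185 = 14762 - \frac{185}{278} = \frac{4103651}{278}$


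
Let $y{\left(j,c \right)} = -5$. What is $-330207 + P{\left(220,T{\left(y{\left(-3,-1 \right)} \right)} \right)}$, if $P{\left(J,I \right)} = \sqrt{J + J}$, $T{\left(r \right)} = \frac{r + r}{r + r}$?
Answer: $-330207 + 2 \sqrt{110} \approx -3.3019 \cdot 10^{5}$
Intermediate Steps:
$T{\left(r \right)} = 1$ ($T{\left(r \right)} = \frac{2 r}{2 r} = 2 r \frac{1}{2 r} = 1$)
$P{\left(J,I \right)} = \sqrt{2} \sqrt{J}$ ($P{\left(J,I \right)} = \sqrt{2 J} = \sqrt{2} \sqrt{J}$)
$-330207 + P{\left(220,T{\left(y{\left(-3,-1 \right)} \right)} \right)} = -330207 + \sqrt{2} \sqrt{220} = -330207 + \sqrt{2} \cdot 2 \sqrt{55} = -330207 + 2 \sqrt{110}$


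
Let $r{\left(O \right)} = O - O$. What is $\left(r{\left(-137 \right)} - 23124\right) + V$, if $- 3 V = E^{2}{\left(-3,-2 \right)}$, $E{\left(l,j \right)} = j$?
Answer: $- \frac{69376}{3} \approx -23125.0$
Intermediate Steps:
$V = - \frac{4}{3}$ ($V = - \frac{\left(-2\right)^{2}}{3} = \left(- \frac{1}{3}\right) 4 = - \frac{4}{3} \approx -1.3333$)
$r{\left(O \right)} = 0$
$\left(r{\left(-137 \right)} - 23124\right) + V = \left(0 - 23124\right) - \frac{4}{3} = -23124 - \frac{4}{3} = - \frac{69376}{3}$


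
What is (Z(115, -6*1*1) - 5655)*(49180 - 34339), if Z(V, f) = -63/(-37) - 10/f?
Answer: -3103406457/37 ≈ -8.3876e+7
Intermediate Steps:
Z(V, f) = 63/37 - 10/f (Z(V, f) = -63*(-1/37) - 10/f = 63/37 - 10/f)
(Z(115, -6*1*1) - 5655)*(49180 - 34339) = ((63/37 - 10/(-6*1*1)) - 5655)*(49180 - 34339) = ((63/37 - 10/((-6*1))) - 5655)*14841 = ((63/37 - 10/(-6)) - 5655)*14841 = ((63/37 - 10*(-⅙)) - 5655)*14841 = ((63/37 + 5/3) - 5655)*14841 = (374/111 - 5655)*14841 = -627331/111*14841 = -3103406457/37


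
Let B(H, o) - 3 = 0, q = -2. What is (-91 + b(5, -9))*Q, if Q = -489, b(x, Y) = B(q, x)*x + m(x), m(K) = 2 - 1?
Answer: 36675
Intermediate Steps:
B(H, o) = 3 (B(H, o) = 3 + 0 = 3)
m(K) = 1
b(x, Y) = 1 + 3*x (b(x, Y) = 3*x + 1 = 1 + 3*x)
(-91 + b(5, -9))*Q = (-91 + (1 + 3*5))*(-489) = (-91 + (1 + 15))*(-489) = (-91 + 16)*(-489) = -75*(-489) = 36675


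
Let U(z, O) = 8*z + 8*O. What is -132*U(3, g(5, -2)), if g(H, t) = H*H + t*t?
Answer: -33792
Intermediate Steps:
g(H, t) = H**2 + t**2
U(z, O) = 8*O + 8*z
-132*U(3, g(5, -2)) = -132*(8*(5**2 + (-2)**2) + 8*3) = -132*(8*(25 + 4) + 24) = -132*(8*29 + 24) = -132*(232 + 24) = -132*256 = -33792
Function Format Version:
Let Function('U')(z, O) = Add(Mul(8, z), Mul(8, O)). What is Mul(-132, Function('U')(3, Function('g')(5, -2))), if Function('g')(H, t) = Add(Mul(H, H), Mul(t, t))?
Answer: -33792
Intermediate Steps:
Function('g')(H, t) = Add(Pow(H, 2), Pow(t, 2))
Function('U')(z, O) = Add(Mul(8, O), Mul(8, z))
Mul(-132, Function('U')(3, Function('g')(5, -2))) = Mul(-132, Add(Mul(8, Add(Pow(5, 2), Pow(-2, 2))), Mul(8, 3))) = Mul(-132, Add(Mul(8, Add(25, 4)), 24)) = Mul(-132, Add(Mul(8, 29), 24)) = Mul(-132, Add(232, 24)) = Mul(-132, 256) = -33792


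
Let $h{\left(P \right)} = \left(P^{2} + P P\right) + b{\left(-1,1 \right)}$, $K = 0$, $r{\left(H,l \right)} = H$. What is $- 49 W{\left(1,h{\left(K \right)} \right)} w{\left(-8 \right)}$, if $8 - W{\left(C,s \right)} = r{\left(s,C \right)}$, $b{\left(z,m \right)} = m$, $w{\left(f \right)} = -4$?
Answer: $1372$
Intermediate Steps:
$h{\left(P \right)} = 1 + 2 P^{2}$ ($h{\left(P \right)} = \left(P^{2} + P P\right) + 1 = \left(P^{2} + P^{2}\right) + 1 = 2 P^{2} + 1 = 1 + 2 P^{2}$)
$W{\left(C,s \right)} = 8 - s$
$- 49 W{\left(1,h{\left(K \right)} \right)} w{\left(-8 \right)} = - 49 \left(8 - \left(1 + 2 \cdot 0^{2}\right)\right) \left(-4\right) = - 49 \left(8 - \left(1 + 2 \cdot 0\right)\right) \left(-4\right) = - 49 \left(8 - \left(1 + 0\right)\right) \left(-4\right) = - 49 \left(8 - 1\right) \left(-4\right) = \left(-49\right) 7 \left(-4\right) = \left(-343\right) \left(-4\right) = 1372$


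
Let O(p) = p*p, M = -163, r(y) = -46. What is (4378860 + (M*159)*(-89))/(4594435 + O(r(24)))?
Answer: 6685473/4596551 ≈ 1.4545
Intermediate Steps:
O(p) = p²
(4378860 + (M*159)*(-89))/(4594435 + O(r(24))) = (4378860 - 163*159*(-89))/(4594435 + (-46)²) = (4378860 - 25917*(-89))/(4594435 + 2116) = (4378860 + 2306613)/4596551 = 6685473*(1/4596551) = 6685473/4596551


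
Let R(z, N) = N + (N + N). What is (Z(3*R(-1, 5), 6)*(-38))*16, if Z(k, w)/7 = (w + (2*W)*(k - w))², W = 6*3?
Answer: -8461353600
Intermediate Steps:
R(z, N) = 3*N (R(z, N) = N + 2*N = 3*N)
W = 18
Z(k, w) = 7*(-35*w + 36*k)² (Z(k, w) = 7*(w + (2*18)*(k - w))² = 7*(w + 36*(k - w))² = 7*(w + (-36*w + 36*k))² = 7*(-35*w + 36*k)²)
(Z(3*R(-1, 5), 6)*(-38))*16 = ((7*(-35*6 + 36*(3*(3*5)))²)*(-38))*16 = ((7*(-210 + 36*(3*15))²)*(-38))*16 = ((7*(-210 + 36*45)²)*(-38))*16 = ((7*(-210 + 1620)²)*(-38))*16 = ((7*1410²)*(-38))*16 = ((7*1988100)*(-38))*16 = (13916700*(-38))*16 = -528834600*16 = -8461353600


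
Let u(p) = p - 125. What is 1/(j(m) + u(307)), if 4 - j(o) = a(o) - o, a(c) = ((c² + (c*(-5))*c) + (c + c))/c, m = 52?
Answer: 1/444 ≈ 0.0022523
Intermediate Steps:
u(p) = -125 + p
a(c) = (-4*c² + 2*c)/c (a(c) = ((c² + (-5*c)*c) + 2*c)/c = ((c² - 5*c²) + 2*c)/c = (-4*c² + 2*c)/c)
j(o) = 2 + 5*o (j(o) = 4 - ((2 - 4*o) - o) = 4 - (2 - 5*o) = 4 + (-2 + 5*o) = 2 + 5*o)
1/(j(m) + u(307)) = 1/((2 + 5*52) + (-125 + 307)) = 1/((2 + 260) + 182) = 1/(262 + 182) = 1/444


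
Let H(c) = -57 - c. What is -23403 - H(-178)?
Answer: -23524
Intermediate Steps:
-23403 - H(-178) = -23403 - (-57 - 1*(-178)) = -23403 - (-57 + 178) = -23403 - 1*121 = -23403 - 121 = -23524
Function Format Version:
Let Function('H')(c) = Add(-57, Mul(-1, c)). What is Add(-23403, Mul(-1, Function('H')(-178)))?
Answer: -23524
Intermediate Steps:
Add(-23403, Mul(-1, Function('H')(-178))) = Add(-23403, Mul(-1, Add(-57, Mul(-1, -178)))) = Add(-23403, Mul(-1, Add(-57, 178))) = Add(-23403, Mul(-1, 121)) = Add(-23403, -121) = -23524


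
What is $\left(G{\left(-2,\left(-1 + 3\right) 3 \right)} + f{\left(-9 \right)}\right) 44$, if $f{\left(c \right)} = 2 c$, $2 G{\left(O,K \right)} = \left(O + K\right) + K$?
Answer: $-572$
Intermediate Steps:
$G{\left(O,K \right)} = K + \frac{O}{2}$ ($G{\left(O,K \right)} = \frac{\left(O + K\right) + K}{2} = \frac{\left(K + O\right) + K}{2} = \frac{O + 2 K}{2} = K + \frac{O}{2}$)
$\left(G{\left(-2,\left(-1 + 3\right) 3 \right)} + f{\left(-9 \right)}\right) 44 = \left(\left(\left(-1 + 3\right) 3 + \frac{1}{2} \left(-2\right)\right) + 2 \left(-9\right)\right) 44 = \left(\left(2 \cdot 3 - 1\right) - 18\right) 44 = \left(\left(6 - 1\right) - 18\right) 44 = \left(5 - 18\right) 44 = \left(-13\right) 44 = -572$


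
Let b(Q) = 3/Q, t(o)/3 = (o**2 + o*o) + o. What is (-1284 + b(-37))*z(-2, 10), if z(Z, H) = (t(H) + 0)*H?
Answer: -299319300/37 ≈ -8.0897e+6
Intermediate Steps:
t(o) = 3*o + 6*o**2 (t(o) = 3*((o**2 + o*o) + o) = 3*((o**2 + o**2) + o) = 3*(2*o**2 + o) = 3*(o + 2*o**2) = 3*o + 6*o**2)
z(Z, H) = 3*H**2*(1 + 2*H) (z(Z, H) = (3*H*(1 + 2*H) + 0)*H = (3*H*(1 + 2*H))*H = 3*H**2*(1 + 2*H))
(-1284 + b(-37))*z(-2, 10) = (-1284 + 3/(-37))*(10**2*(3 + 6*10)) = (-1284 + 3*(-1/37))*(100*(3 + 60)) = (-1284 - 3/37)*(100*63) = -47511/37*6300 = -299319300/37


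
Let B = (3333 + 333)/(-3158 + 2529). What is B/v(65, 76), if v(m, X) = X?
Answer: -1833/23902 ≈ -0.076688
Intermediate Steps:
B = -3666/629 (B = 3666/(-629) = 3666*(-1/629) = -3666/629 ≈ -5.8283)
B/v(65, 76) = -3666/629/76 = -3666/629*1/76 = -1833/23902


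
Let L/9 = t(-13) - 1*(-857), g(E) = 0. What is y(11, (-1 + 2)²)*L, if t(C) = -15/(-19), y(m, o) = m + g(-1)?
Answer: 1613502/19 ≈ 84921.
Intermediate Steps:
y(m, o) = m (y(m, o) = m + 0 = m)
t(C) = 15/19 (t(C) = -15*(-1/19) = 15/19)
L = 146682/19 (L = 9*(15/19 - 1*(-857)) = 9*(15/19 + 857) = 9*(16298/19) = 146682/19 ≈ 7720.1)
y(11, (-1 + 2)²)*L = 11*(146682/19) = 1613502/19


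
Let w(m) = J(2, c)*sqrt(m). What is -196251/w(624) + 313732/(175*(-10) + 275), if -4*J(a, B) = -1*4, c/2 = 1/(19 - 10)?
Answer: -313732/1475 - 65417*sqrt(39)/52 ≈ -8069.0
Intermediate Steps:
c = 2/9 (c = 2/(19 - 10) = 2/9 ≈ 0.22222)
J(a, B) = 1 (J(a, B) = -(-1)*4/4 = -1/4*(-4) = 1)
w(m) = sqrt(m) (w(m) = 1*sqrt(m) = sqrt(m))
-196251/w(624) + 313732/(175*(-10) + 275) = -196251*sqrt(39)/156 + 313732/(175*(-10) + 275) = -196251*sqrt(39)/156 + 313732/(-1750 + 275) = -65417*sqrt(39)/52 + 313732/(-1475) = -65417*sqrt(39)/52 + 313732*(-1/1475) = -65417*sqrt(39)/52 - 313732/1475 = -313732/1475 - 65417*sqrt(39)/52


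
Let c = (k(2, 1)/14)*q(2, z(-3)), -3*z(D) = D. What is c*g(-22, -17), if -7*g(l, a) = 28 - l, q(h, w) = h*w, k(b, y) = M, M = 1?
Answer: -50/49 ≈ -1.0204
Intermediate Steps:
k(b, y) = 1
z(D) = -D/3
c = ⅐ (c = (1/14)*(2*(-⅓*(-3))) = (1*(1/14))*(2*1) = (1/14)*2 = ⅐ ≈ 0.14286)
g(l, a) = -4 + l/7 (g(l, a) = -(28 - l)/7 = -4 + l/7)
c*g(-22, -17) = (-4 + (⅐)*(-22))/7 = (-4 - 22/7)/7 = (⅐)*(-50/7) = -50/49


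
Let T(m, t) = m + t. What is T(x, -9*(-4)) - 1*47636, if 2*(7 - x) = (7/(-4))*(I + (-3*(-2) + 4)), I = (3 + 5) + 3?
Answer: -380597/8 ≈ -47575.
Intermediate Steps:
I = 11 (I = 8 + 3 = 11)
x = 203/8 (x = 7 - 7/(-4)*(11 + (-3*(-2) + 4))/2 = 7 - 7*(-¼)*(11 + (6 + 4))/2 = 7 - (-7)*(11 + 10)/8 = 7 - (-7)*21/8 = 7 - ½*(-147/4) = 7 + 147/8 = 203/8 ≈ 25.375)
T(x, -9*(-4)) - 1*47636 = (203/8 - 9*(-4)) - 1*47636 = (203/8 + 36) - 47636 = 491/8 - 47636 = -380597/8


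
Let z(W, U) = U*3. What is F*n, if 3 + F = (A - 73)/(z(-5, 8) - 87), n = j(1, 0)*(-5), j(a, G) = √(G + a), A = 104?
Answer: 1100/63 ≈ 17.460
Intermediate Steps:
z(W, U) = 3*U
n = -5 (n = √(0 + 1)*(-5) = √1*(-5) = 1*(-5) = -5)
F = -220/63 (F = -3 + (104 - 73)/(3*8 - 87) = -3 + 31/(24 - 87) = -3 + 31/(-63) = -3 + 31*(-1/63) = -3 - 31/63 = -220/63 ≈ -3.4921)
F*n = -220/63*(-5) = 1100/63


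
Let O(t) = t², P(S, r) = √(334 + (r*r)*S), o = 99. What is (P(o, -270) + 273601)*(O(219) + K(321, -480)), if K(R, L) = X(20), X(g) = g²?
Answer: 13231617961 + 48361*√7217434 ≈ 1.3362e+10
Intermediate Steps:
K(R, L) = 400 (K(R, L) = 20² = 400)
P(S, r) = √(334 + S*r²) (P(S, r) = √(334 + r²*S) = √(334 + S*r²))
(P(o, -270) + 273601)*(O(219) + K(321, -480)) = (√(334 + 99*(-270)²) + 273601)*(219² + 400) = (√(334 + 99*72900) + 273601)*(47961 + 400) = (√(334 + 7217100) + 273601)*48361 = (√7217434 + 273601)*48361 = (273601 + √7217434)*48361 = 13231617961 + 48361*√7217434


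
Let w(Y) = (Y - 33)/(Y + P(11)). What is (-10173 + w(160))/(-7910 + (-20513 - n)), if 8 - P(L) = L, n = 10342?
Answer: 1597034/6086105 ≈ 0.26241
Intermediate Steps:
P(L) = 8 - L
w(Y) = (-33 + Y)/(-3 + Y) (w(Y) = (Y - 33)/(Y + (8 - 1*11)) = (-33 + Y)/(Y + (8 - 11)) = (-33 + Y)/(Y - 3) = (-33 + Y)/(-3 + Y))
(-10173 + w(160))/(-7910 + (-20513 - n)) = (-10173 + (-33 + 160)/(-3 + 160))/(-7910 + (-20513 - 1*10342)) = (-10173 + 127/157)/(-7910 + (-20513 - 10342)) = (-10173 + (1/157)*127)/(-7910 - 30855) = (-10173 + 127/157)/(-38765) = -1597034/157*(-1/38765) = 1597034/6086105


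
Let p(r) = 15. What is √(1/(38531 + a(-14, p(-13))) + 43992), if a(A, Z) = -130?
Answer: √64872222187993/38401 ≈ 209.74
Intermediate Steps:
√(1/(38531 + a(-14, p(-13))) + 43992) = √(1/(38531 - 130) + 43992) = √(1/38401 + 43992) = √(1689336793/38401) = √64872222187993/38401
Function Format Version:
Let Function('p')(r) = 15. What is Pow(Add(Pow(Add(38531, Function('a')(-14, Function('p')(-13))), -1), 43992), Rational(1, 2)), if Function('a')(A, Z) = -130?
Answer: Mul(Rational(1, 38401), Pow(64872222187993, Rational(1, 2))) ≈ 209.74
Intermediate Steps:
Pow(Add(Pow(Add(38531, Function('a')(-14, Function('p')(-13))), -1), 43992), Rational(1, 2)) = Pow(Add(Pow(Add(38531, -130), -1), 43992), Rational(1, 2)) = Pow(Add(Pow(38401, -1), 43992), Rational(1, 2)) = Pow(Add(Rational(1, 38401), 43992), Rational(1, 2)) = Pow(Rational(1689336793, 38401), Rational(1, 2)) = Mul(Rational(1, 38401), Pow(64872222187993, Rational(1, 2)))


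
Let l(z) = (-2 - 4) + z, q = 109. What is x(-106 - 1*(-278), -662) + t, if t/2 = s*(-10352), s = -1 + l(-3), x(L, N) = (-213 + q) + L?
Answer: 207108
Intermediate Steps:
l(z) = -6 + z
x(L, N) = -104 + L (x(L, N) = (-213 + 109) + L = -104 + L)
s = -10 (s = -1 + (-6 - 3) = -1 - 9 = -10)
t = 207040 (t = 2*(-10*(-10352)) = 2*103520 = 207040)
x(-106 - 1*(-278), -662) + t = (-104 + (-106 - 1*(-278))) + 207040 = (-104 + (-106 + 278)) + 207040 = (-104 + 172) + 207040 = 68 + 207040 = 207108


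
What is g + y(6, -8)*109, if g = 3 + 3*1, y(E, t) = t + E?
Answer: -212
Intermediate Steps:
y(E, t) = E + t
g = 6 (g = 3 + 3 = 6)
g + y(6, -8)*109 = 6 + (6 - 8)*109 = 6 - 2*109 = 6 - 218 = -212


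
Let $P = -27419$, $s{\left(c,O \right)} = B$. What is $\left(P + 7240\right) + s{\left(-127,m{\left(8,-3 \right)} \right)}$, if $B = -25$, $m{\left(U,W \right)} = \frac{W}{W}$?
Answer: $-20204$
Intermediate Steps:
$m{\left(U,W \right)} = 1$
$s{\left(c,O \right)} = -25$
$\left(P + 7240\right) + s{\left(-127,m{\left(8,-3 \right)} \right)} = \left(-27419 + 7240\right) - 25 = -20179 - 25 = -20204$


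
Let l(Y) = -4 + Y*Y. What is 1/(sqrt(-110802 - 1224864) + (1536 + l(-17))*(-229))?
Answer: -139003/57965947249 - I*sqrt(1335666)/173897841747 ≈ -2.398e-6 - 6.6459e-9*I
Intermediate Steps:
l(Y) = -4 + Y**2
1/(sqrt(-110802 - 1224864) + (1536 + l(-17))*(-229)) = 1/(sqrt(-110802 - 1224864) + (1536 + (-4 + (-17)**2))*(-229)) = 1/(sqrt(-1335666) + (1536 + (-4 + 289))*(-229)) = 1/(I*sqrt(1335666) + (1536 + 285)*(-229)) = 1/(I*sqrt(1335666) + 1821*(-229)) = 1/(I*sqrt(1335666) - 417009) = 1/(-417009 + I*sqrt(1335666))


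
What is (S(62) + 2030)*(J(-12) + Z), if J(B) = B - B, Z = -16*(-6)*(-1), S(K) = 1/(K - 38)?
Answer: -194884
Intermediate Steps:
S(K) = 1/(-38 + K)
Z = -96 (Z = 96*(-1) = -96)
J(B) = 0
(S(62) + 2030)*(J(-12) + Z) = (1/(-38 + 62) + 2030)*(0 - 96) = (1/24 + 2030)*(-96) = (48721/24)*(-96) = -194884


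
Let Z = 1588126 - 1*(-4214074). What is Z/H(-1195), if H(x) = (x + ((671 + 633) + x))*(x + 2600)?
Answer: -580220/152583 ≈ -3.8027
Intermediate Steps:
H(x) = (1304 + 2*x)*(2600 + x) (H(x) = (x + (1304 + x))*(2600 + x) = (1304 + 2*x)*(2600 + x))
Z = 5802200 (Z = 1588126 + 4214074 = 5802200)
Z/H(-1195) = 5802200/(3390400 + 2*(-1195)² + 6504*(-1195)) = 5802200/(3390400 + 2*1428025 - 7772280) = 5802200/(3390400 + 2856050 - 7772280) = 5802200/(-1525830) = 5802200*(-1/1525830) = -580220/152583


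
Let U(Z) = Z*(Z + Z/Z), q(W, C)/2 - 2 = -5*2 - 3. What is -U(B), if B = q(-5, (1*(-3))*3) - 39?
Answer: -3660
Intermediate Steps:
q(W, C) = -22 (q(W, C) = 4 + 2*(-5*2 - 3) = 4 + 2*(-10 - 3) = 4 + 2*(-13) = 4 - 26 = -22)
B = -61 (B = -22 - 39 = -61)
U(Z) = Z*(1 + Z) (U(Z) = Z*(Z + 1) = Z*(1 + Z))
-U(B) = -(-61)*(1 - 61) = -(-61)*(-60) = -1*3660 = -3660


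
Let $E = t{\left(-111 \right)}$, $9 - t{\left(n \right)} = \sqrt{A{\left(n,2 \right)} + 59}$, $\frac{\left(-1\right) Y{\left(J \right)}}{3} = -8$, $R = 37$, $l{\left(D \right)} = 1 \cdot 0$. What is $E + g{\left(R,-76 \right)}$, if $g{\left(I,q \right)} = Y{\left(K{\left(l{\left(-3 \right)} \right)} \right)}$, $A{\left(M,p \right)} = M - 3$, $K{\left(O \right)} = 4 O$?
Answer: $33 - i \sqrt{55} \approx 33.0 - 7.4162 i$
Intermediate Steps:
$l{\left(D \right)} = 0$
$A{\left(M,p \right)} = -3 + M$
$Y{\left(J \right)} = 24$ ($Y{\left(J \right)} = \left(-3\right) \left(-8\right) = 24$)
$t{\left(n \right)} = 9 - \sqrt{56 + n}$ ($t{\left(n \right)} = 9 - \sqrt{\left(-3 + n\right) + 59} = 9 - \sqrt{56 + n}$)
$g{\left(I,q \right)} = 24$
$E = 9 - i \sqrt{55}$ ($E = 9 - \sqrt{56 - 111} = 9 - \sqrt{-55} = 9 - i \sqrt{55} \approx 9.0 - 7.4162 i$)
$E + g{\left(R,-76 \right)} = \left(9 - i \sqrt{55}\right) + 24 = 33 - i \sqrt{55}$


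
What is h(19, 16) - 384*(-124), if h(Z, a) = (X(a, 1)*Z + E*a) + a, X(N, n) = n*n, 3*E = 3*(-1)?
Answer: 47635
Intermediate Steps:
E = -1 (E = (3*(-1))/3 = (1/3)*(-3) = -1)
X(N, n) = n**2
h(Z, a) = Z (h(Z, a) = (1**2*Z - a) + a = (1*Z - a) + a = (Z - a) + a = Z)
h(19, 16) - 384*(-124) = 19 - 384*(-124) = 19 + 47616 = 47635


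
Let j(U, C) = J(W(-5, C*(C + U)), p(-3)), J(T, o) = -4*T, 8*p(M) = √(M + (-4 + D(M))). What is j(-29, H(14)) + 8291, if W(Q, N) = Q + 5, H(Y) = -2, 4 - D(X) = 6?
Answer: 8291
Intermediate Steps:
D(X) = -2 (D(X) = 4 - 1*6 = 4 - 6 = -2)
W(Q, N) = 5 + Q
p(M) = √(-6 + M)/8 (p(M) = √(M + (-4 - 2))/8 = √(M - 6)/8 = √(-6 + M)/8)
j(U, C) = 0 (j(U, C) = -4*(5 - 5) = -4*0 = 0)
j(-29, H(14)) + 8291 = 0 + 8291 = 8291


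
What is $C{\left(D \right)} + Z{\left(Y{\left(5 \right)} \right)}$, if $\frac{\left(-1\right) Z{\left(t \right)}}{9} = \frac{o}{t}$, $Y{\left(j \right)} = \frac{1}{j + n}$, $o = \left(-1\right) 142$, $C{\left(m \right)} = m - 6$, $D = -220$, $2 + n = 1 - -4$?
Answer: $9998$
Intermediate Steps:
$n = 3$ ($n = -2 + \left(1 - -4\right) = -2 + \left(1 + 4\right) = -2 + 5 = 3$)
$C{\left(m \right)} = -6 + m$
$o = -142$
$Y{\left(j \right)} = \frac{1}{3 + j}$ ($Y{\left(j \right)} = \frac{1}{j + 3} = \frac{1}{3 + j}$)
$Z{\left(t \right)} = \frac{1278}{t}$ ($Z{\left(t \right)} = - 9 \left(- \frac{142}{t}\right) = \frac{1278}{t}$)
$C{\left(D \right)} + Z{\left(Y{\left(5 \right)} \right)} = \left(-6 - 220\right) + \frac{1278}{\frac{1}{3 + 5}} = -226 + \frac{1278}{\frac{1}{8}} = -226 + 1278 \frac{1}{\frac{1}{8}} = -226 + 1278 \cdot 8 = -226 + 10224 = 9998$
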